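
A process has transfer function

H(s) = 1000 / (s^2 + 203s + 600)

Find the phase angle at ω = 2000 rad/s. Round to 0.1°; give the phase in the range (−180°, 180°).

-174.2°

Substitute s = j2000:
Numerator: 1000 = 1000 + j0
Denominator: (j2000)^2 + 203(j2000) + 600 = -3999400 + j406000
|N| = √(1000² + 0²) ≈ 1000, ∠N ≈ 0.00°
|D| = √(3999400² + 406000²) ≈ 4.02e+06, ∠D ≈ 174.20°
∠H = 0.00° − 174.20° = -174.20°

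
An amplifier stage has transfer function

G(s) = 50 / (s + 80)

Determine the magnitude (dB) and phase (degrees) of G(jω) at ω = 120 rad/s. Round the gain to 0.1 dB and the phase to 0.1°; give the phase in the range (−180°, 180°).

At s = jω = j120:
pole (s+80): 80 + j120 → |·| = √(80²+120²) = √20800 ≈ 144.22, ∠ = arctan(120/80) ≈ 56.31°
|G| = 50 / 144.22 ≈ 0.34669
Gain = 20 log₁₀(0.34669) ≈ -9.20 dB
∠G = 0.00° − 56.31° = -56.31°

-9.2 dB, -56.3°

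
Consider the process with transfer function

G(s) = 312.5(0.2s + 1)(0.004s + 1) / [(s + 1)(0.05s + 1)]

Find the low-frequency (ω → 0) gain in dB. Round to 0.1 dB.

49.9 dB

G(0) = 312.5 · 1 / 1 = 312.5
20 log₁₀(312.5) ≈ 49.90 dB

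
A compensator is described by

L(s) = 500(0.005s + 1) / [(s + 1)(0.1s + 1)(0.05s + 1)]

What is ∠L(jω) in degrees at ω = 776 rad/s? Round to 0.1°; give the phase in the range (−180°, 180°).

167.8°

At ω = 776 rad/s:
zero (1 + j776·0.005) = 1 + j3.88 → |·| ≈ 4.0068, ∠ ≈ 75.55°
pole (1 + j776·1) = 1 + j776 → |·| ≈ 776, ∠ ≈ 89.93°
pole (1 + j776·0.1) = 1 + j77.6 → |·| ≈ 77.606, ∠ ≈ 89.26°
pole (1 + j776·0.05) = 1 + j38.8 → |·| ≈ 38.813, ∠ ≈ 88.52°
∠L = (75.55°) − (89.93° + 89.26° + 88.52°) = -192.16° ≡ 167.84° (principal value)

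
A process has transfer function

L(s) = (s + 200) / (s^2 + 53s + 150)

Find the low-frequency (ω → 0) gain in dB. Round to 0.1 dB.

2.5 dB

L(0) = 200 / 150 ≈ 1.3333
20 log₁₀(1.3333) ≈ 2.50 dB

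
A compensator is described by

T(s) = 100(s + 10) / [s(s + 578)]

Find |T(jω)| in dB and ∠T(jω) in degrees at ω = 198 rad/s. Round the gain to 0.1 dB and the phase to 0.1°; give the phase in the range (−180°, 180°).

At s = jω = j198:
zero (s+10): 10 + j198 → |·| = √(10²+198²) = √39304 ≈ 198.25, ∠ = arctan(198/10) ≈ 87.11°
pole (s+578): 578 + j198 → |·| = √(578²+198²) = √373288 ≈ 610.97, ∠ = arctan(198/578) ≈ 18.91°
pole at origin: |s| = 198, ∠ = 90.00° (in denominator)
|T| = 100 · 198.25 / 1.2097e+05 ≈ 0.16388
Gain = 20 log₁₀(0.16388) ≈ -15.71 dB
∠T = 87.11° − 108.91° = -21.80°

-15.7 dB, -21.8°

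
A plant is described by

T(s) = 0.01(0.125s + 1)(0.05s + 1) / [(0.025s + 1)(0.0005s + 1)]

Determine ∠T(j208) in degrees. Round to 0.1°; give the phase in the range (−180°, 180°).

87.3°

At ω = 208 rad/s:
zero (1 + j208·0.125) = 1 + j26 → |·| ≈ 26.019, ∠ ≈ 87.80°
zero (1 + j208·0.05) = 1 + j10.4 → |·| ≈ 10.448, ∠ ≈ 84.51°
pole (1 + j208·0.025) = 1 + j5.2 → |·| ≈ 5.2953, ∠ ≈ 79.11°
pole (1 + j208·0.0005) = 1 + j0.104 → |·| ≈ 1.0054, ∠ ≈ 5.94°
∠T = (87.80° + 84.51°) − (79.11° + 5.94°) = 87.26°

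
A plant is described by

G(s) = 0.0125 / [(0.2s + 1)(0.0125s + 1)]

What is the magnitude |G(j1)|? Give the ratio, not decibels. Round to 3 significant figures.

0.0123

At ω = 1 rad/s:
pole (1 + j1·0.2) = 1 + j0.2 → |·| ≈ 1.0198, ∠ ≈ 11.31°
pole (1 + j1·0.0125) = 1 + j0.0125 → |·| ≈ 1.0001, ∠ ≈ 0.72°
|G| = 0.0125 · 1 / (1.0198 · 1.0001) ≈ 0.012256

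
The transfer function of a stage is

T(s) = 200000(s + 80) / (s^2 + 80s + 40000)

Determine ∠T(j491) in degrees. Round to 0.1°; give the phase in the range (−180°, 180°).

-88.2°

At s = jω = j491:
zero (s+80): 80 + j491 → |·| = √(80²+491²) = √247481 ≈ 497.47, ∠ = arctan(491/80) ≈ 80.75°
quadratic: (j491)² + 80·j491 + 40000 = -201081 + j39280 → |·| ≈ 2.0488e+05, ∠ ≈ 168.95°
∠T = 80.75° − 168.95° = -88.20°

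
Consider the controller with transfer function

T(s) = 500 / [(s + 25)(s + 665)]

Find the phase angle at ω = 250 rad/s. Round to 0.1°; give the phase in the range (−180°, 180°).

At s = jω = j250:
pole (s+25): 25 + j250 → |·| = √(25²+250²) = √63125 ≈ 251.25, ∠ = arctan(250/25) ≈ 84.29°
pole (s+665): 665 + j250 → |·| = √(665²+250²) = √504725 ≈ 710.44, ∠ = arctan(250/665) ≈ 20.60°
∠T = 0.00° − 104.89° = -104.89°

-104.9°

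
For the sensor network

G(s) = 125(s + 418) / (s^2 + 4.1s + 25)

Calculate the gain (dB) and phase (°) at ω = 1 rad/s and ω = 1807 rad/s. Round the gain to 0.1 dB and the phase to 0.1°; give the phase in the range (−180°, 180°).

At s = jω = j1:
zero (s+418): 418 + j1 → |·| = √(418²+1²) = √174725 ≈ 418, ∠ = arctan(1/418) ≈ 0.14°
quadratic: (j1)² + 4.1·j1 + 25 = 24 + j4.1 → |·| ≈ 24.348, ∠ ≈ 9.69°
|G| = 125 · 418 / 24.348 ≈ 2146
Gain = 20 log₁₀(2146) ≈ 66.63 dB
∠G = 0.14° − 9.69° = -9.55°

At s = jω = j1807:
zero (s+418): 418 + j1807 → |·| = √(418²+1807²) = √3439973 ≈ 1854.7, ∠ = arctan(1807/418) ≈ 76.98°
quadratic: (j1807)² + 4.1·j1807 + 25 = -3265224 + j7408.7 → |·| ≈ 3.2652e+06, ∠ ≈ 179.87°
|G| = 125 · 1854.7 / 3.2652e+06 ≈ 0.071003
Gain = 20 log₁₀(0.071003) ≈ -22.97 dB
∠G = 76.98° − 179.87° = -102.89°

ω = 1: 66.6 dB, -9.6°; ω = 1807: -23.0 dB, -102.9°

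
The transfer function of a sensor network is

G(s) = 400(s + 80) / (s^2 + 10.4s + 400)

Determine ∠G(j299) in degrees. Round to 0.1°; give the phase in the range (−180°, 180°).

-103.0°

At s = jω = j299:
zero (s+80): 80 + j299 → |·| = √(80²+299²) = √95801 ≈ 309.52, ∠ = arctan(299/80) ≈ 75.02°
quadratic: (j299)² + 10.4·j299 + 400 = -89001 + j3109.6 → |·| ≈ 89055, ∠ ≈ 178.00°
∠G = 75.02° − 178.00° = -102.98°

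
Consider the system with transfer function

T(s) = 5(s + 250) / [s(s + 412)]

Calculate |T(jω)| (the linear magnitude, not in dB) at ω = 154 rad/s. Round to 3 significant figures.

0.0217

At s = jω = j154:
zero (s+250): 250 + j154 → |·| = √(250²+154²) = √86216 ≈ 293.63, ∠ = arctan(154/250) ≈ 31.63°
pole (s+412): 412 + j154 → |·| = √(412²+154²) = √193460 ≈ 439.84, ∠ = arctan(154/412) ≈ 20.50°
pole at origin: |s| = 154, ∠ = 90.00° (in denominator)
|T| = 5 · 293.63 / 67735 ≈ 0.021675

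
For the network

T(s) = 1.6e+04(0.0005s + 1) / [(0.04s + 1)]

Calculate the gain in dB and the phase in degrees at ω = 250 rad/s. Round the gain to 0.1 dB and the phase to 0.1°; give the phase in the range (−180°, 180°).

64.1 dB, -77.2°

At ω = 250 rad/s:
zero (1 + j250·0.0005) = 1 + j0.125 → |·| ≈ 1.0078, ∠ ≈ 7.13°
pole (1 + j250·0.04) = 1 + j10 → |·| ≈ 10.05, ∠ ≈ 84.29°
|T| = 1.6e+04 · 1.0078 / (10.05) ≈ 1604.5
Gain = 20 log₁₀(1604.5) ≈ 64.11 dB
∠T = (7.13°) − (84.29°) = -77.16°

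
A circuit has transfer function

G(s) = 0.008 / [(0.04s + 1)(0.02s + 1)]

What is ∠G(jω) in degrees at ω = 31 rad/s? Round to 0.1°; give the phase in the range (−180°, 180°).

At ω = 31 rad/s:
pole (1 + j31·0.04) = 1 + j1.24 → |·| ≈ 1.593, ∠ ≈ 51.12°
pole (1 + j31·0.02) = 1 + j0.62 → |·| ≈ 1.1766, ∠ ≈ 31.80°
∠G = (0°) − (51.12° + 31.80°) = -82.92°

-82.9°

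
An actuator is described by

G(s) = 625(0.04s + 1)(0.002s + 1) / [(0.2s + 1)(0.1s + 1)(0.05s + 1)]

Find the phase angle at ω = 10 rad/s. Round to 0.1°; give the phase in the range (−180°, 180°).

At ω = 10 rad/s:
zero (1 + j10·0.04) = 1 + j0.4 → |·| ≈ 1.077, ∠ ≈ 21.80°
zero (1 + j10·0.002) = 1 + j0.02 → |·| ≈ 1.0002, ∠ ≈ 1.15°
pole (1 + j10·0.2) = 1 + j2 → |·| ≈ 2.2361, ∠ ≈ 63.43°
pole (1 + j10·0.1) = 1 + j1 → |·| ≈ 1.4142, ∠ ≈ 45.00°
pole (1 + j10·0.05) = 1 + j0.5 → |·| ≈ 1.118, ∠ ≈ 26.57°
∠G = (21.80° + 1.15°) − (63.43° + 45.00° + 26.57°) = -112.05°

-112.1°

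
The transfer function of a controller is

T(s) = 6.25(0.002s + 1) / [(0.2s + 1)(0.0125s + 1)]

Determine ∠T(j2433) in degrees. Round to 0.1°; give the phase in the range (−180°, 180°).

At ω = 2433 rad/s:
zero (1 + j2433·0.002) = 1 + j4.866 → |·| ≈ 4.9677, ∠ ≈ 78.39°
pole (1 + j2433·0.2) = 1 + j486.6 → |·| ≈ 486.6, ∠ ≈ 89.88°
pole (1 + j2433·0.0125) = 1 + j30.4125 → |·| ≈ 30.429, ∠ ≈ 88.12°
∠T = (78.39°) − (89.88° + 88.12°) = -99.61°

-99.6°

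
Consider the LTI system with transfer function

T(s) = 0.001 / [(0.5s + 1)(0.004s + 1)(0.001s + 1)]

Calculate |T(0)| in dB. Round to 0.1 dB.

-60.0 dB

T(0) = 0.001 · 1 / 1 = 0.001
20 log₁₀(0.001) ≈ -60.00 dB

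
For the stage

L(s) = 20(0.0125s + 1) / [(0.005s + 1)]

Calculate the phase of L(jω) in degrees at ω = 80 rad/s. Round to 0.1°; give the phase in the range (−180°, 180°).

At ω = 80 rad/s:
zero (1 + j80·0.0125) = 1 + j1 → |·| ≈ 1.4142, ∠ ≈ 45.00°
pole (1 + j80·0.005) = 1 + j0.4 → |·| ≈ 1.077, ∠ ≈ 21.80°
∠L = (45.00°) − (21.80°) = 23.20°

23.2°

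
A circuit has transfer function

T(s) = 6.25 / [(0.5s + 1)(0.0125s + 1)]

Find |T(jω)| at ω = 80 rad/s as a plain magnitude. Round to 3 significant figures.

0.110

At ω = 80 rad/s:
pole (1 + j80·0.5) = 1 + j40 → |·| ≈ 40.012, ∠ ≈ 88.57°
pole (1 + j80·0.0125) = 1 + j1 → |·| ≈ 1.4142, ∠ ≈ 45.00°
|T| = 6.25 · 1 / (40.012 · 1.4142) ≈ 0.11045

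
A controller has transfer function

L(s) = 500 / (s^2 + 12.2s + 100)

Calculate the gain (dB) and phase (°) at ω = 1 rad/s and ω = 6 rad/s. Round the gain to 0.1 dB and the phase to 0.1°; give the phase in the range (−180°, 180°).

ω = 1: 14.0 dB, -7.0°; ω = 6: 14.2 dB, -48.8°

At s = jω = j1:
quadratic: (j1)² + 12.2·j1 + 100 = 99 + j12.2 → |·| ≈ 99.749, ∠ ≈ 7.03°
|L| = 500 / 99.749 ≈ 5.0126
Gain = 20 log₁₀(5.0126) ≈ 14.00 dB
∠L = 0.00° − 7.03° = -7.03°

At s = jω = j6:
quadratic: (j6)² + 12.2·j6 + 100 = 64 + j73.2 → |·| ≈ 97.233, ∠ ≈ 48.84°
|L| = 500 / 97.233 ≈ 5.1423
Gain = 20 log₁₀(5.1423) ≈ 14.22 dB
∠L = 0.00° − 48.84° = -48.84°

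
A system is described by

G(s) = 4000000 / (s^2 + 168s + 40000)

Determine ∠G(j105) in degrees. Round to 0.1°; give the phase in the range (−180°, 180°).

At s = jω = j105:
quadratic: (j105)² + 168·j105 + 40000 = 28975 + j17640 → |·| ≈ 33922, ∠ ≈ 31.33°
∠G = 0.00° − 31.33° = -31.33°

-31.3°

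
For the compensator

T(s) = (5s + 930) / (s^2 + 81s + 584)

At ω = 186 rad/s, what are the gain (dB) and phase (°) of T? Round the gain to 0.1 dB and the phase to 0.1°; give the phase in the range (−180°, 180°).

Substitute s = j186:
Numerator: 5(j186) + 930 = 930 + j930
Denominator: (j186)^2 + 81(j186) + 584 = -34012 + j15066
|N| = √(930² + 930²) ≈ 1315.2, ∠N ≈ 45.00°
|D| = √(34012² + 15066²) ≈ 37199, ∠D ≈ 156.11°
|T| = 1315.2 / 37199 ≈ 0.035356
Gain = 20 log₁₀(0.035356) ≈ -29.03 dB
∠T = 45.00° − 156.11° = -111.11°

-29.0 dB, -111.1°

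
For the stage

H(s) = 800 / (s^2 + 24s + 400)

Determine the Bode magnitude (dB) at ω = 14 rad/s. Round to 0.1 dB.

6.2 dB

At s = jω = j14:
quadratic: (j14)² + 24·j14 + 400 = 204 + j336 → |·| ≈ 393.08, ∠ ≈ 58.74°
|H| = 800 / 393.08 ≈ 2.0352
Gain = 20 log₁₀(2.0352) ≈ 6.17 dB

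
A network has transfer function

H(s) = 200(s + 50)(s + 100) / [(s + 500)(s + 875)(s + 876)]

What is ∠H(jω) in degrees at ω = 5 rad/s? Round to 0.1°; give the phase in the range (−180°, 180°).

At s = jω = j5:
zero (s+50): 50 + j5 → |·| = √(50²+5²) = √2525 ≈ 50.249, ∠ = arctan(5/50) ≈ 5.71°
zero (s+100): 100 + j5 → |·| = √(100²+5²) = √10025 ≈ 100.12, ∠ = arctan(5/100) ≈ 2.86°
pole (s+500): 500 + j5 → |·| = √(500²+5²) = √250025 ≈ 500.02, ∠ = arctan(5/500) ≈ 0.57°
pole (s+875): 875 + j5 → |·| = √(875²+5²) = √765650 ≈ 875.01, ∠ = arctan(5/875) ≈ 0.33°
pole (s+876): 876 + j5 → |·| = √(876²+5²) = √767401 ≈ 876.01, ∠ = arctan(5/876) ≈ 0.33°
∠H = 8.57° − 1.23° = 7.34°

7.3°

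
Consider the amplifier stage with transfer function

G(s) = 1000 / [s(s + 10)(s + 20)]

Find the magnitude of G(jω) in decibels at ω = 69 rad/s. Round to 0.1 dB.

-50.8 dB

At s = jω = j69:
pole (s+10): 10 + j69 → |·| = √(10²+69²) = √4861 ≈ 69.721, ∠ = arctan(69/10) ≈ 81.75°
pole (s+20): 20 + j69 → |·| = √(20²+69²) = √5161 ≈ 71.84, ∠ = arctan(69/20) ≈ 73.84°
pole at origin: |s| = 69, ∠ = 90.00° (in denominator)
|G| = 1000 / 3.456e+05 ≈ 0.0028935
Gain = 20 log₁₀(0.0028935) ≈ -50.77 dB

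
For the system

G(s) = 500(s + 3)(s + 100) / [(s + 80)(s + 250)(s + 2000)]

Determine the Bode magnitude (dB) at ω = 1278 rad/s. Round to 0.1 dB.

At s = jω = j1278:
zero (s+3): 3 + j1278 → |·| = √(3²+1278²) = √1633293 ≈ 1278, ∠ = arctan(1278/3) ≈ 89.87°
zero (s+100): 100 + j1278 → |·| = √(100²+1278²) = √1643284 ≈ 1281.9, ∠ = arctan(1278/100) ≈ 85.53°
pole (s+80): 80 + j1278 → |·| = √(80²+1278²) = √1639684 ≈ 1280.5, ∠ = arctan(1278/80) ≈ 86.42°
pole (s+250): 250 + j1278 → |·| = √(250²+1278²) = √1695784 ≈ 1302.2, ∠ = arctan(1278/250) ≈ 78.93°
pole (s+2000): 2000 + j1278 → |·| = √(2000²+1278²) = √5633284 ≈ 2373.5, ∠ = arctan(1278/2000) ≈ 32.58°
|G| = 500 · 1.6383e+06 / 3.9577e+09 ≈ 0.20698
Gain = 20 log₁₀(0.20698) ≈ -13.68 dB

-13.7 dB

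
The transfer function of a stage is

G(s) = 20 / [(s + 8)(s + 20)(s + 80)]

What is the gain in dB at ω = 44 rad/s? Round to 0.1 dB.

-79.9 dB

At s = jω = j44:
pole (s+8): 8 + j44 → |·| = √(8²+44²) = √2000 ≈ 44.721, ∠ = arctan(44/8) ≈ 79.70°
pole (s+20): 20 + j44 → |·| = √(20²+44²) = √2336 ≈ 48.332, ∠ = arctan(44/20) ≈ 65.56°
pole (s+80): 80 + j44 → |·| = √(80²+44²) = √8336 ≈ 91.302, ∠ = arctan(44/80) ≈ 28.81°
|G| = 20 / 1.9735e+05 ≈ 0.00010134
Gain = 20 log₁₀(0.00010134) ≈ -79.88 dB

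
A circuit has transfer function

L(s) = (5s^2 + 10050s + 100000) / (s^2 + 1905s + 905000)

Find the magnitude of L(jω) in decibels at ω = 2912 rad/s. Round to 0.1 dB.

14.8 dB

Substitute s = j2912:
Numerator: 5(j2912)^2 + 10050(j2912) + 100000 = -42298720 + j29265600
Denominator: (j2912)^2 + 1905(j2912) + 905000 = -7574744 + j5547360
|N| = √(42298720² + 29265600²) ≈ 5.1436e+07, ∠N ≈ 145.32°
|D| = √(7574744² + 5547360²) ≈ 9.3888e+06, ∠D ≈ 143.78°
|L| = 5.1436e+07 / 9.3888e+06 ≈ 5.4784
Gain = 20 log₁₀(5.4784) ≈ 14.77 dB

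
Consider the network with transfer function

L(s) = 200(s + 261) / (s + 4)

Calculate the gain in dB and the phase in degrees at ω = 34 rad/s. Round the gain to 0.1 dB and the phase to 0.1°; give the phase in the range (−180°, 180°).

At s = jω = j34:
zero (s+261): 261 + j34 → |·| = √(261²+34²) = √69277 ≈ 263.21, ∠ = arctan(34/261) ≈ 7.42°
pole (s+4): 4 + j34 → |·| = √(4²+34²) = √1172 ≈ 34.234, ∠ = arctan(34/4) ≈ 83.29°
|L| = 200 · 263.21 / 34.234 ≈ 1537.7
Gain = 20 log₁₀(1537.7) ≈ 63.74 dB
∠L = 7.42° − 83.29° = -75.87°

63.7 dB, -75.9°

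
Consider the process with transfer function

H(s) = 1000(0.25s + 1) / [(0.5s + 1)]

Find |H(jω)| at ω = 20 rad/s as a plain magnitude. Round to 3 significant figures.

At ω = 20 rad/s:
zero (1 + j20·0.25) = 1 + j5 → |·| ≈ 5.099, ∠ ≈ 78.69°
pole (1 + j20·0.5) = 1 + j10 → |·| ≈ 10.05, ∠ ≈ 84.29°
|H| = 1000 · 5.099 / (10.05) ≈ 507.36

507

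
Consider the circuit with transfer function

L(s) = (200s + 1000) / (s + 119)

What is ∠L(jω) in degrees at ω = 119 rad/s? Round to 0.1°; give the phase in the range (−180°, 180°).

Substitute s = j119:
Numerator: 200(j119) + 1000 = 1000 + j23800
Denominator: (j119) + 119 = 119 + j119
|N| = √(1000² + 23800²) ≈ 23821, ∠N ≈ 87.59°
|D| = √(119² + 119²) ≈ 168.29, ∠D ≈ 45.00°
∠L = 87.59° − 45.00° = 42.59°

42.6°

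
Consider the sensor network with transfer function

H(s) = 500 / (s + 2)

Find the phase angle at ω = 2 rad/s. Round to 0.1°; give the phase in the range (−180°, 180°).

Substitute s = j2:
Numerator: 500 = 500 + j0
Denominator: (j2) + 2 = 2 + j2
|N| = √(500² + 0²) ≈ 500, ∠N ≈ 0.00°
|D| = √(2² + 2²) ≈ 2.8284, ∠D ≈ 45.00°
∠H = 0.00° − 45.00° = -45.00°

-45.0°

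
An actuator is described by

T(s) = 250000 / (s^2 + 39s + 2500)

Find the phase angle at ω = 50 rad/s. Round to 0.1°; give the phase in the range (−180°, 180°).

-90.0°

At s = jω = j50:
quadratic: (j50)² + 39·j50 + 2500 = 0 + j1950 → |·| ≈ 1950, ∠ ≈ 90.00°
∠T = 0.00° − 90.00° = -90.00°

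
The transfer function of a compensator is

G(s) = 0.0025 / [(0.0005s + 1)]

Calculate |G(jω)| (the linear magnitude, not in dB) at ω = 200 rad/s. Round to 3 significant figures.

At ω = 200 rad/s:
pole (1 + j200·0.0005) = 1 + j0.1 → |·| ≈ 1.005, ∠ ≈ 5.71°
|G| = 0.0025 · 1 / (1.005) ≈ 0.0024876

0.00249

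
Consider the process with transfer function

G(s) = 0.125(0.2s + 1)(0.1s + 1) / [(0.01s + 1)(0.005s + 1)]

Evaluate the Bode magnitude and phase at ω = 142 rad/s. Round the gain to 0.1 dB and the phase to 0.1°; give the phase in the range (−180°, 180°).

At ω = 142 rad/s:
zero (1 + j142·0.2) = 1 + j28.4 → |·| ≈ 28.418, ∠ ≈ 87.98°
zero (1 + j142·0.1) = 1 + j14.2 → |·| ≈ 14.235, ∠ ≈ 85.97°
pole (1 + j142·0.01) = 1 + j1.42 → |·| ≈ 1.7368, ∠ ≈ 54.85°
pole (1 + j142·0.005) = 1 + j0.71 → |·| ≈ 1.2264, ∠ ≈ 35.37°
|G| = 0.125 · 28.418 · 14.235 / (1.7368 · 1.2264) ≈ 23.74
Gain = 20 log₁₀(23.74) ≈ 27.51 dB
∠G = (87.98° + 85.97°) − (54.85° + 35.37°) = 83.73°

27.5 dB, 83.7°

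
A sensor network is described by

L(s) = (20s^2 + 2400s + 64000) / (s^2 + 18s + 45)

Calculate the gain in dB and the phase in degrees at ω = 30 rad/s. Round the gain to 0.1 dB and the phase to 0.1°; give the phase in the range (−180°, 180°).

Substitute s = j30:
Numerator: 20(j30)^2 + 2400(j30) + 64000 = 46000 + j72000
Denominator: (j30)^2 + 18(j30) + 45 = -855 + j540
|N| = √(46000² + 72000²) ≈ 85440, ∠N ≈ 57.43°
|D| = √(855² + 540²) ≈ 1011.2, ∠D ≈ 147.72°
|L| = 85440 / 1011.2 ≈ 84.494
Gain = 20 log₁₀(84.494) ≈ 38.54 dB
∠L = 57.43° − 147.72° = -90.29°

38.5 dB, -90.3°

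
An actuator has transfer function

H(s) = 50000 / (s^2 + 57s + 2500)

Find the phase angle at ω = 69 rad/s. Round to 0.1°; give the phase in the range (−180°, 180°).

At s = jω = j69:
quadratic: (j69)² + 57·j69 + 2500 = -2261 + j3933 → |·| ≈ 4536.6, ∠ ≈ 119.89°
∠H = 0.00° − 119.89° = -119.89°

-119.9°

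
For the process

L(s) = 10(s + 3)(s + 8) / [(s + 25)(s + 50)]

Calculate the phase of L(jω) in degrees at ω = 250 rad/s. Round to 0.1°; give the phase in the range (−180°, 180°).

14.5°

At s = jω = j250:
zero (s+3): 3 + j250 → |·| = √(3²+250²) = √62509 ≈ 250.02, ∠ = arctan(250/3) ≈ 89.31°
zero (s+8): 8 + j250 → |·| = √(8²+250²) = √62564 ≈ 250.13, ∠ = arctan(250/8) ≈ 88.17°
pole (s+25): 25 + j250 → |·| = √(25²+250²) = √63125 ≈ 251.25, ∠ = arctan(250/25) ≈ 84.29°
pole (s+50): 50 + j250 → |·| = √(50²+250²) = √65000 ≈ 254.95, ∠ = arctan(250/50) ≈ 78.69°
∠L = 177.48° − 162.98° = 14.50°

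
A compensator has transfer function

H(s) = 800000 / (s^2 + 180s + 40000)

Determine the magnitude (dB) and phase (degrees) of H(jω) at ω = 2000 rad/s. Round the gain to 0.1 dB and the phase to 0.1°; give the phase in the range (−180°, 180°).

-13.9 dB, -174.8°

At s = jω = j2000:
quadratic: (j2000)² + 180·j2000 + 40000 = -3960000 + j360000 → |·| ≈ 3.9763e+06, ∠ ≈ 174.81°
|H| = 800000 / 3.9763e+06 ≈ 0.20119
Gain = 20 log₁₀(0.20119) ≈ -13.93 dB
∠H = 0.00° − 174.81° = -174.81°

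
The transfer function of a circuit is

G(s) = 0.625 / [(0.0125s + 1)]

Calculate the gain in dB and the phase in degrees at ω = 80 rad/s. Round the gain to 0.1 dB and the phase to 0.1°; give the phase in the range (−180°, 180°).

-7.1 dB, -45.0°

At ω = 80 rad/s:
pole (1 + j80·0.0125) = 1 + j1 → |·| ≈ 1.4142, ∠ ≈ 45.00°
|G| = 0.625 · 1 / (1.4142) ≈ 0.44195
Gain = 20 log₁₀(0.44195) ≈ -7.09 dB
∠G = (0°) − (45.00°) = -45.00°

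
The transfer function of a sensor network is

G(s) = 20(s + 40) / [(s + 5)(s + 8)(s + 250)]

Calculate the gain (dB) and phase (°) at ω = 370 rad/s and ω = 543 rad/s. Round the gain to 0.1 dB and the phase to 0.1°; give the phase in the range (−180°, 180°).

ω = 370: -78.3 dB, -150.1°; ω = 543: -84.2 dB, -158.1°

At s = jω = j370:
zero (s+40): 40 + j370 → |·| = √(40²+370²) = √138500 ≈ 372.16, ∠ = arctan(370/40) ≈ 83.83°
pole (s+5): 5 + j370 → |·| = √(5²+370²) = √136925 ≈ 370.03, ∠ = arctan(370/5) ≈ 89.23°
pole (s+8): 8 + j370 → |·| = √(8²+370²) = √136964 ≈ 370.09, ∠ = arctan(370/8) ≈ 88.76°
pole (s+250): 250 + j370 → |·| = √(250²+370²) = √199400 ≈ 446.54, ∠ = arctan(370/250) ≈ 55.95°
|G| = 20 · 372.16 / 6.1151e+07 ≈ 0.00012172
Gain = 20 log₁₀(0.00012172) ≈ -78.29 dB
∠G = 83.83° − 233.94° = -150.11°

At s = jω = j543:
zero (s+40): 40 + j543 → |·| = √(40²+543²) = √296449 ≈ 544.47, ∠ = arctan(543/40) ≈ 85.79°
pole (s+5): 5 + j543 → |·| = √(5²+543²) = √294874 ≈ 543.02, ∠ = arctan(543/5) ≈ 89.47°
pole (s+8): 8 + j543 → |·| = √(8²+543²) = √294913 ≈ 543.06, ∠ = arctan(543/8) ≈ 89.16°
pole (s+250): 250 + j543 → |·| = √(250²+543²) = √357349 ≈ 597.79, ∠ = arctan(543/250) ≈ 65.28°
|G| = 20 · 544.47 / 1.7628e+08 ≈ 6.1773e-05
Gain = 20 log₁₀(6.1773e-05) ≈ -84.18 dB
∠G = 85.79° − 243.91° = -158.12°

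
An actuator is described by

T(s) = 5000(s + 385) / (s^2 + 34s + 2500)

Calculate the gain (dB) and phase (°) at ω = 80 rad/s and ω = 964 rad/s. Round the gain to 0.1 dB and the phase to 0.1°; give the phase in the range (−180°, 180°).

ω = 80: 52.3 dB, -133.4°; ω = 964: 15.0 dB, -109.7°

At s = jω = j80:
zero (s+385): 385 + j80 → |·| = √(385²+80²) = √154625 ≈ 393.22, ∠ = arctan(80/385) ≈ 11.74°
quadratic: (j80)² + 34·j80 + 2500 = -3900 + j2720 → |·| ≈ 4754.8, ∠ ≈ 145.11°
|T| = 5000 · 393.22 / 4754.8 ≈ 413.5
Gain = 20 log₁₀(413.5) ≈ 52.33 dB
∠T = 11.74° − 145.11° = -133.37°

At s = jω = j964:
zero (s+385): 385 + j964 → |·| = √(385²+964²) = √1077521 ≈ 1038, ∠ = arctan(964/385) ≈ 68.23°
quadratic: (j964)² + 34·j964 + 2500 = -926796 + j32776 → |·| ≈ 9.2738e+05, ∠ ≈ 177.97°
|T| = 5000 · 1038 / 9.2738e+05 ≈ 5.5964
Gain = 20 log₁₀(5.5964) ≈ 14.96 dB
∠T = 68.23° − 177.97° = -109.74°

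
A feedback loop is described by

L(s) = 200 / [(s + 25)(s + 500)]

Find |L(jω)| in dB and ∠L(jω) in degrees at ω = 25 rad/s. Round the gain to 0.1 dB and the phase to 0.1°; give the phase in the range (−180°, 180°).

At s = jω = j25:
pole (s+25): 25 + j25 → |·| = √(25²+25²) = √1250 ≈ 35.355, ∠ = arctan(25/25) ≈ 45.00°
pole (s+500): 500 + j25 → |·| = √(500²+25²) = √250625 ≈ 500.62, ∠ = arctan(25/500) ≈ 2.86°
|L| = 200 / 17699 ≈ 0.0113
Gain = 20 log₁₀(0.0113) ≈ -38.94 dB
∠L = 0.00° − 47.86° = -47.86°

-38.9 dB, -47.9°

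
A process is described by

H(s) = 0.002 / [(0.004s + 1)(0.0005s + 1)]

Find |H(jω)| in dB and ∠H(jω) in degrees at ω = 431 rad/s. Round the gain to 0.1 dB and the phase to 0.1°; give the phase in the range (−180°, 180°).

At ω = 431 rad/s:
pole (1 + j431·0.004) = 1 + j1.724 → |·| ≈ 1.993, ∠ ≈ 59.88°
pole (1 + j431·0.0005) = 1 + j0.2155 → |·| ≈ 1.023, ∠ ≈ 12.16°
|H| = 0.002 · 1 / (1.993 · 1.023) ≈ 0.00098095
Gain = 20 log₁₀(0.00098095) ≈ -60.17 dB
∠H = (0°) − (59.88° + 12.16°) = -72.04°

-60.2 dB, -72.0°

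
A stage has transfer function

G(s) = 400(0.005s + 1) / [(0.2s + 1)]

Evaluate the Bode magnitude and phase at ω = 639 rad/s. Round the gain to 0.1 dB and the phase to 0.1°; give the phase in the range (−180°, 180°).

20.4 dB, -16.9°

At ω = 639 rad/s:
zero (1 + j639·0.005) = 1 + j3.195 → |·| ≈ 3.3478, ∠ ≈ 72.62°
pole (1 + j639·0.2) = 1 + j127.8 → |·| ≈ 127.8, ∠ ≈ 89.55°
|G| = 400 · 3.3478 / (127.8) ≈ 10.478
Gain = 20 log₁₀(10.478) ≈ 20.41 dB
∠G = (72.62°) − (89.55°) = -16.93°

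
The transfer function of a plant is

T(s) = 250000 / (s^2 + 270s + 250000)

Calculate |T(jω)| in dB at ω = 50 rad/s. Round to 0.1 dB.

0.1 dB

At s = jω = j50:
quadratic: (j50)² + 270·j50 + 250000 = 247500 + j13500 → |·| ≈ 2.4787e+05, ∠ ≈ 3.12°
|T| = 250000 / 2.4787e+05 ≈ 1.0086
Gain = 20 log₁₀(1.0086) ≈ 0.07 dB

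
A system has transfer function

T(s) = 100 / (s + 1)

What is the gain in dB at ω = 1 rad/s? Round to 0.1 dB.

At s = jω = j1:
pole (s+1): 1 + j1 → |·| = √(1²+1²) = √2 ≈ 1.4142, ∠ = arctan(1/1) ≈ 45.00°
|T| = 100 / 1.4142 ≈ 70.711
Gain = 20 log₁₀(70.711) ≈ 36.99 dB

37.0 dB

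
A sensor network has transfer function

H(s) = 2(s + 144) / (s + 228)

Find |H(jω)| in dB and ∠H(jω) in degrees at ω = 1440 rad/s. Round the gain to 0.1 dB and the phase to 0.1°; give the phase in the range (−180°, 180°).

6.0 dB, 3.3°

At s = jω = j1440:
zero (s+144): 144 + j1440 → |·| = √(144²+1440²) = √2094336 ≈ 1447.2, ∠ = arctan(1440/144) ≈ 84.29°
pole (s+228): 228 + j1440 → |·| = √(228²+1440²) = √2125584 ≈ 1457.9, ∠ = arctan(1440/228) ≈ 81.00°
|H| = 2 · 1447.2 / 1457.9 ≈ 1.9853
Gain = 20 log₁₀(1.9853) ≈ 5.96 dB
∠H = 84.29° − 81.00° = 3.29°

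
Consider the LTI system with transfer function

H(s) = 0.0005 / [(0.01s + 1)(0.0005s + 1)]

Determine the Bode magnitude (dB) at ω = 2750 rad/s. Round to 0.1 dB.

At ω = 2750 rad/s:
pole (1 + j2750·0.01) = 1 + j27.5 → |·| ≈ 27.518, ∠ ≈ 87.92°
pole (1 + j2750·0.0005) = 1 + j1.375 → |·| ≈ 1.7002, ∠ ≈ 53.97°
|H| = 0.0005 · 1 / (27.518 · 1.7002) ≈ 1.0687e-05
Gain = 20 log₁₀(1.0687e-05) ≈ -99.42 dB

-99.4 dB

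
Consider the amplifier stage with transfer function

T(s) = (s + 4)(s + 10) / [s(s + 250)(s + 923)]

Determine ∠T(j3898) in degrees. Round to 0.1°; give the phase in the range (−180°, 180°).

At s = jω = j3898:
zero (s+4): 4 + j3898 → |·| = √(4²+3898²) = √15194420 ≈ 3898, ∠ = arctan(3898/4) ≈ 89.94°
zero (s+10): 10 + j3898 → |·| = √(10²+3898²) = √15194504 ≈ 3898, ∠ = arctan(3898/10) ≈ 89.85°
pole (s+250): 250 + j3898 → |·| = √(250²+3898²) = √15256904 ≈ 3906, ∠ = arctan(3898/250) ≈ 86.33°
pole (s+923): 923 + j3898 → |·| = √(923²+3898²) = √16046333 ≈ 4005.8, ∠ = arctan(3898/923) ≈ 76.68°
pole at origin: |s| = 3898, ∠ = 90.00° (in denominator)
∠T = 179.79° − 253.01° = -73.22°

-73.2°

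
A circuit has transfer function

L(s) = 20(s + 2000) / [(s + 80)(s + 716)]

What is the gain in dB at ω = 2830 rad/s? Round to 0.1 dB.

-41.5 dB

At s = jω = j2830:
zero (s+2000): 2000 + j2830 → |·| = √(2000²+2830²) = √12008900 ≈ 3465.4, ∠ = arctan(2830/2000) ≈ 54.75°
pole (s+80): 80 + j2830 → |·| = √(80²+2830²) = √8015300 ≈ 2831.1, ∠ = arctan(2830/80) ≈ 88.38°
pole (s+716): 716 + j2830 → |·| = √(716²+2830²) = √8521556 ≈ 2919.2, ∠ = arctan(2830/716) ≈ 75.80°
|L| = 20 · 3465.4 / 8.2645e+06 ≈ 0.0083862
Gain = 20 log₁₀(0.0083862) ≈ -41.53 dB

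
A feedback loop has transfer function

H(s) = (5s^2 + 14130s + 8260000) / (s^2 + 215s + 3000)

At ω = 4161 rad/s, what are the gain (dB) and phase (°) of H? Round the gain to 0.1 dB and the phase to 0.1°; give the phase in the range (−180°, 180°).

Substitute s = j4161:
Numerator: 5(j4161)^2 + 14130(j4161) + 8260000 = -78309605 + j58794930
Denominator: (j4161)^2 + 215(j4161) + 3000 = -17310921 + j894615
|N| = √(78309605² + 58794930²) ≈ 9.7925e+07, ∠N ≈ 143.10°
|D| = √(17310921² + 894615²) ≈ 1.7334e+07, ∠D ≈ 177.04°
|H| = 9.7925e+07 / 1.7334e+07 ≈ 5.6493
Gain = 20 log₁₀(5.6493) ≈ 15.04 dB
∠H = 143.10° − 177.04° = -33.94°

15.0 dB, -33.9°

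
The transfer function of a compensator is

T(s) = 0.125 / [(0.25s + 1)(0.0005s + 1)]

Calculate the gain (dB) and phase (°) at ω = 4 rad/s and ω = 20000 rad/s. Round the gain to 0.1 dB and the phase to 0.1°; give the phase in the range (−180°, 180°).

ω = 4: -21.1 dB, -45.1°; ω = 20000: -112.1 dB, -174.3°

At ω = 4 rad/s:
pole (1 + j4·0.25) = 1 + j1 → |·| ≈ 1.4142, ∠ ≈ 45.00°
pole (1 + j4·0.0005) = 1 + j0.002 → |·| ≈ 1, ∠ ≈ 0.11°
|T| = 0.125 · 1 / (1.4142 · 1) ≈ 0.088389
Gain = 20 log₁₀(0.088389) ≈ -21.07 dB
∠T = (0°) − (45.00° + 0.11°) = -45.11°

At ω = 20000 rad/s:
pole (1 + j20000·0.25) = 1 + j5000 → |·| ≈ 5000, ∠ ≈ 89.99°
pole (1 + j20000·0.0005) = 1 + j10 → |·| ≈ 10.05, ∠ ≈ 84.29°
|T| = 0.125 · 1 / (5000 · 10.05) ≈ 2.4876e-06
Gain = 20 log₁₀(2.4876e-06) ≈ -112.08 dB
∠T = (0°) − (89.99° + 84.29°) = -174.28°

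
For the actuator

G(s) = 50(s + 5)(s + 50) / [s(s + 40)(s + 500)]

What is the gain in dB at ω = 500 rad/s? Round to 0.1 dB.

-23.0 dB

At s = jω = j500:
zero (s+5): 5 + j500 → |·| = √(5²+500²) = √250025 ≈ 500.02, ∠ = arctan(500/5) ≈ 89.43°
zero (s+50): 50 + j500 → |·| = √(50²+500²) = √252500 ≈ 502.49, ∠ = arctan(500/50) ≈ 84.29°
pole (s+40): 40 + j500 → |·| = √(40²+500²) = √251600 ≈ 501.6, ∠ = arctan(500/40) ≈ 85.43°
pole (s+500): 500 + j500 → |·| = √(500²+500²) = √500000 ≈ 707.11, ∠ = arctan(500/500) ≈ 45.00°
pole at origin: |s| = 500, ∠ = 90.00° (in denominator)
|G| = 50 · 2.5126e+05 / 1.7734e+08 ≈ 0.070841
Gain = 20 log₁₀(0.070841) ≈ -22.99 dB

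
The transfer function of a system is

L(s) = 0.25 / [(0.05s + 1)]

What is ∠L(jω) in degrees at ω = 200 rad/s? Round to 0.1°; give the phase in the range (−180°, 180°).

At ω = 200 rad/s:
pole (1 + j200·0.05) = 1 + j10 → |·| ≈ 10.05, ∠ ≈ 84.29°
∠L = (0°) − (84.29°) = -84.29°

-84.3°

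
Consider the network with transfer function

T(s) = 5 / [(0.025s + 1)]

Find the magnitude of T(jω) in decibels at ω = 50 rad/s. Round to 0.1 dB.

At ω = 50 rad/s:
pole (1 + j50·0.025) = 1 + j1.25 → |·| ≈ 1.6008, ∠ ≈ 51.34°
|T| = 5 · 1 / (1.6008) ≈ 3.1234
Gain = 20 log₁₀(3.1234) ≈ 9.89 dB

9.9 dB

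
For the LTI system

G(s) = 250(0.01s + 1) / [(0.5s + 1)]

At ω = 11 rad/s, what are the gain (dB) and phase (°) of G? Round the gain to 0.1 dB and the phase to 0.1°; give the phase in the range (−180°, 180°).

At ω = 11 rad/s:
zero (1 + j11·0.01) = 1 + j0.11 → |·| ≈ 1.006, ∠ ≈ 6.28°
pole (1 + j11·0.5) = 1 + j5.5 → |·| ≈ 5.5902, ∠ ≈ 79.70°
|G| = 250 · 1.006 / (5.5902) ≈ 44.989
Gain = 20 log₁₀(44.989) ≈ 33.06 dB
∠G = (6.28°) − (79.70°) = -73.42°

33.1 dB, -73.4°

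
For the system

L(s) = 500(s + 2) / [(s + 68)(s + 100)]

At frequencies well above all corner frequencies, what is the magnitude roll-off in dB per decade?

-20 dB/decade

Each pole contributes −20 dB/decade at high frequency; each zero contributes +20 dB/decade.
Net: 1 zero(s) − 2 pole(s) → -20 dB/decade.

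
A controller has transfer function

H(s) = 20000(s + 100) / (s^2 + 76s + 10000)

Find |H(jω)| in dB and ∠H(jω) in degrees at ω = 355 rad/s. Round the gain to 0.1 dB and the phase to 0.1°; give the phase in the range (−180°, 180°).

35.8 dB, -92.6°

At s = jω = j355:
zero (s+100): 100 + j355 → |·| = √(100²+355²) = √136025 ≈ 368.82, ∠ = arctan(355/100) ≈ 74.27°
quadratic: (j355)² + 76·j355 + 10000 = -116025 + j26980 → |·| ≈ 1.1912e+05, ∠ ≈ 166.91°
|H| = 20000 · 368.82 / 1.1912e+05 ≈ 61.924
Gain = 20 log₁₀(61.924) ≈ 35.84 dB
∠H = 74.27° − 166.91° = -92.64°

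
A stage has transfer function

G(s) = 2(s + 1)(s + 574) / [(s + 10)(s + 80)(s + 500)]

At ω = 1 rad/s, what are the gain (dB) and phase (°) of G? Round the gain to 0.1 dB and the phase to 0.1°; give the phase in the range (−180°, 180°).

-47.9 dB, 38.6°

At s = jω = j1:
zero (s+1): 1 + j1 → |·| = √(1²+1²) = √2 ≈ 1.4142, ∠ = arctan(1/1) ≈ 45.00°
zero (s+574): 574 + j1 → |·| = √(574²+1²) = √329477 ≈ 574, ∠ = arctan(1/574) ≈ 0.10°
pole (s+10): 10 + j1 → |·| = √(10²+1²) = √101 ≈ 10.05, ∠ = arctan(1/10) ≈ 5.71°
pole (s+80): 80 + j1 → |·| = √(80²+1²) = √6401 ≈ 80.006, ∠ = arctan(1/80) ≈ 0.72°
pole (s+500): 500 + j1 → |·| = √(500²+1²) = √250001 ≈ 500, ∠ = arctan(1/500) ≈ 0.11°
|G| = 2 · 811.75 / 4.0203e+05 ≈ 0.0040383
Gain = 20 log₁₀(0.0040383) ≈ -47.88 dB
∠G = 45.10° − 6.54° = 38.56°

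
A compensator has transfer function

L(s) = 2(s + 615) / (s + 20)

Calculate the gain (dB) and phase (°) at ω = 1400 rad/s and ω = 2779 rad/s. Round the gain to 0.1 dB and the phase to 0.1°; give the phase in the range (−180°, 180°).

ω = 1400: 6.8 dB, -22.9°; ω = 2779: 6.2 dB, -12.1°

At s = jω = j1400:
zero (s+615): 615 + j1400 → |·| = √(615²+1400²) = √2338225 ≈ 1529.1, ∠ = arctan(1400/615) ≈ 66.28°
pole (s+20): 20 + j1400 → |·| = √(20²+1400²) = √1960400 ≈ 1400.1, ∠ = arctan(1400/20) ≈ 89.18°
|L| = 2 · 1529.1 / 1400.1 ≈ 2.1843
Gain = 20 log₁₀(2.1843) ≈ 6.79 dB
∠L = 66.28° − 89.18° = -22.90°

At s = jω = j2779:
zero (s+615): 615 + j2779 → |·| = √(615²+2779²) = √8101066 ≈ 2846.2, ∠ = arctan(2779/615) ≈ 77.52°
pole (s+20): 20 + j2779 → |·| = √(20²+2779²) = √7723241 ≈ 2779.1, ∠ = arctan(2779/20) ≈ 89.59°
|L| = 2 · 2846.2 / 2779.1 ≈ 2.0483
Gain = 20 log₁₀(2.0483) ≈ 6.23 dB
∠L = 77.52° − 89.59° = -12.07°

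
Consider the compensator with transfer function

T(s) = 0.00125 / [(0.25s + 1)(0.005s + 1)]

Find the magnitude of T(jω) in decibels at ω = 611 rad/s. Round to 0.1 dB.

-111.9 dB

At ω = 611 rad/s:
pole (1 + j611·0.25) = 1 + j152.75 → |·| ≈ 152.75, ∠ ≈ 89.62°
pole (1 + j611·0.005) = 1 + j3.055 → |·| ≈ 3.2145, ∠ ≈ 71.88°
|T| = 0.00125 · 1 / (152.75 · 3.2145) ≈ 2.5457e-06
Gain = 20 log₁₀(2.5457e-06) ≈ -111.88 dB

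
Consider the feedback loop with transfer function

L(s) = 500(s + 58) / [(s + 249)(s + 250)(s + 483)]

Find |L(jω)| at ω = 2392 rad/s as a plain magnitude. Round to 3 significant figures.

At s = jω = j2392:
zero (s+58): 58 + j2392 → |·| = √(58²+2392²) = √5725028 ≈ 2392.7, ∠ = arctan(2392/58) ≈ 88.61°
pole (s+249): 249 + j2392 → |·| = √(249²+2392²) = √5783665 ≈ 2404.9, ∠ = arctan(2392/249) ≈ 84.06°
pole (s+250): 250 + j2392 → |·| = √(250²+2392²) = √5784164 ≈ 2405, ∠ = arctan(2392/250) ≈ 84.03°
pole (s+483): 483 + j2392 → |·| = √(483²+2392²) = √5954953 ≈ 2440.3, ∠ = arctan(2392/483) ≈ 78.58°
|L| = 500 · 2392.7 / 1.4114e+10 ≈ 8.4763e-05

8.48e-05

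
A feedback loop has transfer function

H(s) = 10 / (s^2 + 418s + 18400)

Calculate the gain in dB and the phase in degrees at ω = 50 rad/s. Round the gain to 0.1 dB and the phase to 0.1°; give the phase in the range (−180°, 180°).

Substitute s = j50:
Numerator: 10 = 10 + j0
Denominator: (j50)^2 + 418(j50) + 18400 = 15900 + j20900
|N| = √(10² + 0²) ≈ 10, ∠N ≈ 0.00°
|D| = √(15900² + 20900²) ≈ 26261, ∠D ≈ 52.74°
|H| = 10 / 26261 ≈ 0.00038079
Gain = 20 log₁₀(0.00038079) ≈ -68.39 dB
∠H = 0.00° − 52.74° = -52.74°

-68.4 dB, -52.7°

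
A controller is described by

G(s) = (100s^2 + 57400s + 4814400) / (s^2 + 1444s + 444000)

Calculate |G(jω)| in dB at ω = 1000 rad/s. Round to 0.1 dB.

Substitute s = j1000:
Numerator: 100(j1000)^2 + 57400(j1000) + 4814400 = -95185600 + j57400000
Denominator: (j1000)^2 + 1444(j1000) + 444000 = -556000 + j1444000
|N| = √(95185600² + 57400000²) ≈ 1.1115e+08, ∠N ≈ 148.91°
|D| = √(556000² + 1444000²) ≈ 1.5473e+06, ∠D ≈ 111.06°
|G| = 1.1115e+08 / 1.5473e+06 ≈ 71.835
Gain = 20 log₁₀(71.835) ≈ 37.13 dB

37.1 dB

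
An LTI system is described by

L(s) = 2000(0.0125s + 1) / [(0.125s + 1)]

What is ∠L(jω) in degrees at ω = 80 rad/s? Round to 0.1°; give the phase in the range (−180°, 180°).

At ω = 80 rad/s:
zero (1 + j80·0.0125) = 1 + j1 → |·| ≈ 1.4142, ∠ ≈ 45.00°
pole (1 + j80·0.125) = 1 + j10 → |·| ≈ 10.05, ∠ ≈ 84.29°
∠L = (45.00°) − (84.29°) = -39.29°

-39.3°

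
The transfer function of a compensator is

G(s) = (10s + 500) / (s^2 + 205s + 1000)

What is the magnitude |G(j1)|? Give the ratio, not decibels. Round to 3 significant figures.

Substitute s = j1:
Numerator: 10(j1) + 500 = 500 + j10
Denominator: (j1)^2 + 205(j1) + 1000 = 999 + j205
|N| = √(500² + 10²) ≈ 500.1, ∠N ≈ 1.15°
|D| = √(999² + 205²) ≈ 1019.8, ∠D ≈ 11.60°
|G| = 500.1 / 1019.8 ≈ 0.49039

0.490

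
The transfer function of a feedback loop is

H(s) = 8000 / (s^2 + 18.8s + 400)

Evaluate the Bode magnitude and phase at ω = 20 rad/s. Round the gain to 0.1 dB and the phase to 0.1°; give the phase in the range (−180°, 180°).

At s = jω = j20:
quadratic: (j20)² + 18.8·j20 + 400 = 0 + j376 → |·| ≈ 376, ∠ ≈ 90.00°
|H| = 8000 / 376 ≈ 21.277
Gain = 20 log₁₀(21.277) ≈ 26.56 dB
∠H = 0.00° − 90.00° = -90.00°

26.6 dB, -90.0°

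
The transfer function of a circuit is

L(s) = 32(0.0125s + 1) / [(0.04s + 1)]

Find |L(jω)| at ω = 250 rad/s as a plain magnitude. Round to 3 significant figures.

10.4

At ω = 250 rad/s:
zero (1 + j250·0.0125) = 1 + j3.125 → |·| ≈ 3.2811, ∠ ≈ 72.26°
pole (1 + j250·0.04) = 1 + j10 → |·| ≈ 10.05, ∠ ≈ 84.29°
|L| = 32 · 3.2811 / (10.05) ≈ 10.447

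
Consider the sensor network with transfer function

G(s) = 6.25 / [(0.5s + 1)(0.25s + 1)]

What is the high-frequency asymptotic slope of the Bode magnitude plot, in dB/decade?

-40 dB/decade

Each pole contributes −20 dB/decade at high frequency; each zero contributes +20 dB/decade.
Net: 0 zero(s) − 2 pole(s) → -40 dB/decade.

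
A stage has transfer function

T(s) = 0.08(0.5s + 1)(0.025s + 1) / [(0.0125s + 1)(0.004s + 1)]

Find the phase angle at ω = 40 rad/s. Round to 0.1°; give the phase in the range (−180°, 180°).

96.5°

At ω = 40 rad/s:
zero (1 + j40·0.5) = 1 + j20 → |·| ≈ 20.025, ∠ ≈ 87.14°
zero (1 + j40·0.025) = 1 + j1 → |·| ≈ 1.4142, ∠ ≈ 45.00°
pole (1 + j40·0.0125) = 1 + j0.5 → |·| ≈ 1.118, ∠ ≈ 26.57°
pole (1 + j40·0.004) = 1 + j0.16 → |·| ≈ 1.0127, ∠ ≈ 9.09°
∠T = (87.14° + 45.00°) − (26.57° + 9.09°) = 96.48°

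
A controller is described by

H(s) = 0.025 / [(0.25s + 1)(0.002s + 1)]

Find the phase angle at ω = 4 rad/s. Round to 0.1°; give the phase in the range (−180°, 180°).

-45.5°

At ω = 4 rad/s:
pole (1 + j4·0.25) = 1 + j1 → |·| ≈ 1.4142, ∠ ≈ 45.00°
pole (1 + j4·0.002) = 1 + j0.008 → |·| ≈ 1, ∠ ≈ 0.46°
∠H = (0°) − (45.00° + 0.46°) = -45.46°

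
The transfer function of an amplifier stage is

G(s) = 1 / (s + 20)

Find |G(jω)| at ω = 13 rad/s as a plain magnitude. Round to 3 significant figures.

At s = jω = j13:
pole (s+20): 20 + j13 → |·| = √(20²+13²) = √569 ≈ 23.854, ∠ = arctan(13/20) ≈ 33.02°
|G| = 1 / 23.854 ≈ 0.041922

0.0419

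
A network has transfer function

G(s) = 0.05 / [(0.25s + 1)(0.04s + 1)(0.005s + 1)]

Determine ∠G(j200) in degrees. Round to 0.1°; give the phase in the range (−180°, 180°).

At ω = 200 rad/s:
pole (1 + j200·0.25) = 1 + j50 → |·| ≈ 50.01, ∠ ≈ 88.85°
pole (1 + j200·0.04) = 1 + j8 → |·| ≈ 8.0623, ∠ ≈ 82.87°
pole (1 + j200·0.005) = 1 + j1 → |·| ≈ 1.4142, ∠ ≈ 45.00°
∠G = (0°) − (88.85° + 82.87° + 45.00°) = -216.72° ≡ 143.28° (principal value)

143.3°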